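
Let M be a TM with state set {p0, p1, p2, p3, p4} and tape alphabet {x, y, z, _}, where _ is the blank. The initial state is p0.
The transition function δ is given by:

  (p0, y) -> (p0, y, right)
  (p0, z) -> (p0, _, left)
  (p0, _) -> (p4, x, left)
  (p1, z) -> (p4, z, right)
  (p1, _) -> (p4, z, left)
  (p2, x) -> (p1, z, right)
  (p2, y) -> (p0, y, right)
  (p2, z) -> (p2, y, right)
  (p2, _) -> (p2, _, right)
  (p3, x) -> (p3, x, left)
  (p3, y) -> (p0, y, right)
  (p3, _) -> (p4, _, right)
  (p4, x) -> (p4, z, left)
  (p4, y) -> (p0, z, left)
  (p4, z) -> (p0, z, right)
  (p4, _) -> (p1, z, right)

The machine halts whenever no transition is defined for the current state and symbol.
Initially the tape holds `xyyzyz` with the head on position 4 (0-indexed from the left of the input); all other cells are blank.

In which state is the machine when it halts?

p0 | xyyz[y]z   read y → write y, move right, go to p0
p0 | xyyzy[z]   read z → write _, move left, go to p0
p0 | xyyz[y]_   read y → write y, move right, go to p0
p0 | xyyzy[_]   read _ → write x, move left, go to p4
p4 | xyyz[y]x   read y → write z, move left, go to p0
p0 | xyy[z]zx   read z → write _, move left, go to p0
p0 | xy[y]_zx   read y → write y, move right, go to p0
p0 | xyy[_]zx   read _ → write x, move left, go to p4
p4 | xy[y]xzx   read y → write z, move left, go to p0
p0 | x[y]zxzx   read y → write y, move right, go to p0
p0 | xy[z]xzx   read z → write _, move left, go to p0
p0 | x[y]_xzx   read y → write y, move right, go to p0
p0 | xy[_]xzx   read _ → write x, move left, go to p4
p4 | x[y]xxzx   read y → write z, move left, go to p0
p0 | [x]zxxzx
No transition is defined for (p0, x); M halts in state p0.

p0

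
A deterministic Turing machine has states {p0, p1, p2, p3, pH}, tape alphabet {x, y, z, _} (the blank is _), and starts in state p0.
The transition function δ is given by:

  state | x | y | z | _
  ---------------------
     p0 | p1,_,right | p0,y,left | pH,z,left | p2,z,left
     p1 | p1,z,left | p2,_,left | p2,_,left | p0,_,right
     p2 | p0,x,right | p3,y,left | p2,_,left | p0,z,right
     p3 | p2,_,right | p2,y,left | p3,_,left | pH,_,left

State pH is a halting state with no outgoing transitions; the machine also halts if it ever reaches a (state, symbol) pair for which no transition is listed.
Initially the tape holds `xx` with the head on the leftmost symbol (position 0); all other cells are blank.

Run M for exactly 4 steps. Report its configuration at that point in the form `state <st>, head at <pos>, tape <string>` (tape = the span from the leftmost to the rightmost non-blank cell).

state pH, head at 0, tape z

state=p0 head=0 tape=[x]x   (p0,x)→(p1,_,right)
state=p1 head=1 tape=_[x]   (p1,x)→(p1,z,left)
state=p1 head=0 tape=[_]z   (p1,_)→(p0,_,right)
state=p0 head=1 tape=_[z]   (p0,z)→(pH,z,left)
state=pH head=0 tape=[_]z
After 4 steps: state pH, head at 0, tape z.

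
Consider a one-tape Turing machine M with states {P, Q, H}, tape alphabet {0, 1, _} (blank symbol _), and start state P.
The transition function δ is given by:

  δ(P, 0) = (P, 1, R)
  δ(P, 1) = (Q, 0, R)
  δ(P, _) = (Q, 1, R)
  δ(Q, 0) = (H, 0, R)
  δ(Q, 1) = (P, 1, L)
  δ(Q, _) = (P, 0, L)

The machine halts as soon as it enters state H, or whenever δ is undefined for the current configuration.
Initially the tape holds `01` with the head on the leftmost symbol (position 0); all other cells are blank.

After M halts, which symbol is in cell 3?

state=P head=0 tape=[0]1____   (P,0)→(P,1,R)
state=P head=1 tape=1[1]____   (P,1)→(Q,0,R)
state=Q head=2 tape=10[_]___   (Q,_)→(P,0,L)
state=P head=1 tape=1[0]0___   (P,0)→(P,1,R)
state=P head=2 tape=11[0]___   (P,0)→(P,1,R)
state=P head=3 tape=111[_]__   (P,_)→(Q,1,R)
state=Q head=4 tape=1111[_]_   (Q,_)→(P,0,L)
state=P head=3 tape=111[1]0_   (P,1)→(Q,0,R)
state=Q head=4 tape=1110[0]_   (Q,0)→(H,0,R)
state=H head=5 tape=11100[_]
Cell 3 holds 0 when M halts.

0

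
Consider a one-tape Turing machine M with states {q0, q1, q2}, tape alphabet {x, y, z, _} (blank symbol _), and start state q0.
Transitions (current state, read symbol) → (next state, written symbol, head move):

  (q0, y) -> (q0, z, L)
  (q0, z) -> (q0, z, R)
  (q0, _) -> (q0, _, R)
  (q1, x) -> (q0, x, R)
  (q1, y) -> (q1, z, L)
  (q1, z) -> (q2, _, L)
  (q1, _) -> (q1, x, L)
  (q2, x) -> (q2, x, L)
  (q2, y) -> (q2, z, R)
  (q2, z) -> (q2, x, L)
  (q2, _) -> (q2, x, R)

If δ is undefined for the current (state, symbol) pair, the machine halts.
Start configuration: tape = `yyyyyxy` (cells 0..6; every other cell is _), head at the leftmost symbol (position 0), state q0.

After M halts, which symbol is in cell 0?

z

q0 | _[y]yyyyxy   read y → write z, move L, go to q0
q0 | [_]zyyyyxy   read _ → write _, move R, go to q0
q0 | _[z]yyyyxy   read z → write z, move R, go to q0
q0 | _z[y]yyyxy   read y → write z, move L, go to q0
q0 | _[z]zyyyxy   read z → write z, move R, go to q0
q0 | _z[z]yyyxy   read z → write z, move R, go to q0
q0 | _zz[y]yyxy   read y → write z, move L, go to q0
q0 | _z[z]zyyxy   read z → write z, move R, go to q0
q0 | _zz[z]yyxy   read z → write z, move R, go to q0
q0 | _zzz[y]yxy   read y → write z, move L, go to q0
q0 | _zz[z]zyxy   read z → write z, move R, go to q0
q0 | _zzz[z]yxy   read z → write z, move R, go to q0
q0 | _zzzz[y]xy   read y → write z, move L, go to q0
q0 | _zzz[z]zxy   read z → write z, move R, go to q0
q0 | _zzzz[z]xy   read z → write z, move R, go to q0
q0 | _zzzzz[x]y
Cell 0 holds z when M halts.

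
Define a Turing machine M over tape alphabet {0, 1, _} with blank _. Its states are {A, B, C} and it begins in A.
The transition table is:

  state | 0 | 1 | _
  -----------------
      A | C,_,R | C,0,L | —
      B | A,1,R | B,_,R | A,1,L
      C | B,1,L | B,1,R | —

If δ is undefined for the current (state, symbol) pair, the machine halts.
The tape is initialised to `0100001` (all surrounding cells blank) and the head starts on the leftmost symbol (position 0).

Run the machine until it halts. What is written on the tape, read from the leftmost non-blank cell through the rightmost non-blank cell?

A | [0]100001_   read 0 → write _, move R, go to C
C | _[1]00001_   read 1 → write 1, move R, go to B
B | _1[0]0001_   read 0 → write 1, move R, go to A
A | _11[0]001_   read 0 → write _, move R, go to C
C | _11_[0]01_   read 0 → write 1, move L, go to B
B | _11[_]101_   read _ → write 1, move L, go to A
A | _1[1]1101_   read 1 → write 0, move L, go to C
C | _[1]01101_   read 1 → write 1, move R, go to B
B | _1[0]1101_   read 0 → write 1, move R, go to A
A | _11[1]101_   read 1 → write 0, move L, go to C
C | _1[1]0101_   read 1 → write 1, move R, go to B
B | _11[0]101_   read 0 → write 1, move R, go to A
A | _111[1]01_   read 1 → write 0, move L, go to C
C | _11[1]001_   read 1 → write 1, move R, go to B
B | _111[0]01_   read 0 → write 1, move R, go to A
A | _1111[0]1_   read 0 → write _, move R, go to C
C | _1111_[1]_   read 1 → write 1, move R, go to B
B | _1111_1[_]   read _ → write 1, move L, go to A
A | _1111_[1]1   read 1 → write 0, move L, go to C
C | _1111[_]01
The non-blank tape span at halt is 1111_01.

1111_01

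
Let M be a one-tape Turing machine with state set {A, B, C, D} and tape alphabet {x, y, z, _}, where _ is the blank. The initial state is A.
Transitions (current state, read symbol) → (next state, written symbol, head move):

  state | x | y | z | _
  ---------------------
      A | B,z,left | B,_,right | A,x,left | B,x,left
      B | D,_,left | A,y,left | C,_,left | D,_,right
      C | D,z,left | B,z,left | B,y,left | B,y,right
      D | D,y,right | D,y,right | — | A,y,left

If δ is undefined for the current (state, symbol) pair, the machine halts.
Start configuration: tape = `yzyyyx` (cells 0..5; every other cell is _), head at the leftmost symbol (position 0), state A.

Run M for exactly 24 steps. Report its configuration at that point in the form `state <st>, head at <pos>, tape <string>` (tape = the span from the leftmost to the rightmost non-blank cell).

state D, head at 2, tape yyyyxyxy

A | __[y]zyyyx_   read y → write _, move right, go to B
B | ___[z]yyyx_   read z → write _, move left, go to C
C | __[_]_yyyx_   read _ → write y, move right, go to B
B | __y[_]yyyx_   read _ → write _, move right, go to D
D | __y_[y]yyx_   read y → write y, move right, go to D
D | __y_y[y]yx_   read y → write y, move right, go to D
D | __y_yy[y]x_   read y → write y, move right, go to D
D | __y_yyy[x]_   read x → write y, move right, go to D
D | __y_yyyy[_]   read _ → write y, move left, go to A
A | __y_yyy[y]y   read y → write _, move right, go to B
B | __y_yyy_[y]   read y → write y, move left, go to A
A | __y_yyy[_]y   read _ → write x, move left, go to B
B | __y_yy[y]xy   read y → write y, move left, go to A
A | __y_y[y]yxy   read y → write _, move right, go to B
B | __y_y_[y]xy   read y → write y, move left, go to A
A | __y_y[_]yxy   read _ → write x, move left, go to B
B | __y_[y]xyxy   read y → write y, move left, go to A
A | __y[_]yxyxy   read _ → write x, move left, go to B
B | __[y]xyxyxy   read y → write y, move left, go to A
A | _[_]yxyxyxy   read _ → write x, move left, go to B
B | [_]xyxyxyxy   read _ → write _, move right, go to D
D | _[x]yxyxyxy   read x → write y, move right, go to D
D | _y[y]xyxyxy   read y → write y, move right, go to D
D | _yy[x]yxyxy   read x → write y, move right, go to D
D | _yyy[y]xyxy
After 24 steps: state D, head at 2, tape yyyyxyxy.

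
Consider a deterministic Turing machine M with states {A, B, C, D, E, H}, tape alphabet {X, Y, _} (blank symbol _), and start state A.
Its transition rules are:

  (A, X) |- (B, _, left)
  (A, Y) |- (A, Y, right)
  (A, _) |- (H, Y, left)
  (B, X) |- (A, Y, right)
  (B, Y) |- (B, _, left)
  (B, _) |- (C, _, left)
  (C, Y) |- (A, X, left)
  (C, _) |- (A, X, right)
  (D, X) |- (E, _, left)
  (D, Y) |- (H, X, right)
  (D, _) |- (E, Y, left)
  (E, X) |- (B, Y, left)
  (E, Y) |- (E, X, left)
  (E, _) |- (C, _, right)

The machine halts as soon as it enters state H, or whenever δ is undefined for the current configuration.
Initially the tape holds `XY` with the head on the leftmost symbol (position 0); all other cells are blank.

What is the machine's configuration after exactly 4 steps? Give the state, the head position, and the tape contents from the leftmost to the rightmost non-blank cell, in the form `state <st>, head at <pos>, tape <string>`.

state H, head at -2, tape XY_Y

A | __[X]Y   read X → write _, move left, go to B
B | _[_]_Y   read _ → write _, move left, go to C
C | [_]__Y   read _ → write X, move right, go to A
A | X[_]_Y   read _ → write Y, move left, go to H
H | [X]Y_Y
After 4 steps: state H, head at -2, tape XY_Y.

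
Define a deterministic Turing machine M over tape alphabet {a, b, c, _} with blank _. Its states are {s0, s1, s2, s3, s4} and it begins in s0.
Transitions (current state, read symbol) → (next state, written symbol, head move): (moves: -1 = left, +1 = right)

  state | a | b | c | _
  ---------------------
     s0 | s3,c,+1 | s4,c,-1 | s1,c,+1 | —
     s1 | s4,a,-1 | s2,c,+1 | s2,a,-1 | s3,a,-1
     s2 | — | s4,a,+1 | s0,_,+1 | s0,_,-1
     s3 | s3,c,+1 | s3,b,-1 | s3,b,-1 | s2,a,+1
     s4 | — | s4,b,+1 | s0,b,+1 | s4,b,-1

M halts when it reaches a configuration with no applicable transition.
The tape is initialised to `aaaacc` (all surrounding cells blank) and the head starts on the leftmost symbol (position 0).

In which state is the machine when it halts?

state=s0 head=0 tape=_[a]aaacc_   (s0,a)→(s3,c,+1)
state=s3 head=1 tape=_c[a]aacc_   (s3,a)→(s3,c,+1)
state=s3 head=2 tape=_cc[a]acc_   (s3,a)→(s3,c,+1)
state=s3 head=3 tape=_ccc[a]cc_   (s3,a)→(s3,c,+1)
state=s3 head=4 tape=_cccc[c]c_   (s3,c)→(s3,b,-1)
state=s3 head=3 tape=_ccc[c]bc_   (s3,c)→(s3,b,-1)
state=s3 head=2 tape=_cc[c]bbc_   (s3,c)→(s3,b,-1)
state=s3 head=1 tape=_c[c]bbbc_   (s3,c)→(s3,b,-1)
state=s3 head=0 tape=_[c]bbbbc_   (s3,c)→(s3,b,-1)
state=s3 head=-1 tape=[_]bbbbbc_   (s3,_)→(s2,a,+1)
state=s2 head=0 tape=a[b]bbbbc_   (s2,b)→(s4,a,+1)
state=s4 head=1 tape=aa[b]bbbc_   (s4,b)→(s4,b,+1)
state=s4 head=2 tape=aab[b]bbc_   (s4,b)→(s4,b,+1)
state=s4 head=3 tape=aabb[b]bc_   (s4,b)→(s4,b,+1)
state=s4 head=4 tape=aabbb[b]c_   (s4,b)→(s4,b,+1)
state=s4 head=5 tape=aabbbb[c]_   (s4,c)→(s0,b,+1)
state=s0 head=6 tape=aabbbbb[_]
No transition is defined for (s0, _); M halts in state s0.

s0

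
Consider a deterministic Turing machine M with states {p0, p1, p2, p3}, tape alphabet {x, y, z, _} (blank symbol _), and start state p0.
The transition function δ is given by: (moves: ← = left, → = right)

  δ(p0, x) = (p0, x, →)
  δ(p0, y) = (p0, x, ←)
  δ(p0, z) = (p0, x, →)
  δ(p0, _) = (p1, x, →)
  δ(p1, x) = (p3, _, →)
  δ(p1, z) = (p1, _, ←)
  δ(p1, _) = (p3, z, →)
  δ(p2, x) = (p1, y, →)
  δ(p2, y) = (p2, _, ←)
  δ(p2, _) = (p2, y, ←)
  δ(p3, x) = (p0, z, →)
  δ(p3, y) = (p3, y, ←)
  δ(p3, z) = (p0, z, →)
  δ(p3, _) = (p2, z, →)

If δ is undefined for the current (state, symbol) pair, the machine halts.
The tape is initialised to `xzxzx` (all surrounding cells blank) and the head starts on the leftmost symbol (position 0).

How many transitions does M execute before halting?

9

p0 | [x]zxzx____   read x → write x, move →, go to p0
p0 | x[z]xzx____   read z → write x, move →, go to p0
p0 | xx[x]zx____   read x → write x, move →, go to p0
p0 | xxx[z]x____   read z → write x, move →, go to p0
p0 | xxxx[x]____   read x → write x, move →, go to p0
p0 | xxxxx[_]___   read _ → write x, move →, go to p1
p1 | xxxxxx[_]__   read _ → write z, move →, go to p3
p3 | xxxxxxz[_]_   read _ → write z, move →, go to p2
p2 | xxxxxxzz[_]   read _ → write y, move ←, go to p2
p2 | xxxxxxz[z]y
M halts after 9 transitions.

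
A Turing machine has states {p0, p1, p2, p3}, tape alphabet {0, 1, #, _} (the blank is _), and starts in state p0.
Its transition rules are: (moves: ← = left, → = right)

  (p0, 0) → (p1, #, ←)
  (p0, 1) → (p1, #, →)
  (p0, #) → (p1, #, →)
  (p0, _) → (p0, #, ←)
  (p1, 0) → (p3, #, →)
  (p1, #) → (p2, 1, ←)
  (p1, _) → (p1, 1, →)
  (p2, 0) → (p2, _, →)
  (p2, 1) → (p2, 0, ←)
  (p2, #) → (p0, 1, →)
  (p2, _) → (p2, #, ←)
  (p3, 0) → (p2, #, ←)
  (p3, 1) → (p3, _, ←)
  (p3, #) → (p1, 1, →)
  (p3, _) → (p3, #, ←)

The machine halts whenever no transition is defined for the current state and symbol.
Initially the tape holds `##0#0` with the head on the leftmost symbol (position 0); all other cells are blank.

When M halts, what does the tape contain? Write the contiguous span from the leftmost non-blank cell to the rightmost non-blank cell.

p0 | [#]#0#0_   read # → write #, move →, go to p1
p1 | #[#]0#0_   read # → write 1, move ←, go to p2
p2 | [#]10#0_   read # → write 1, move →, go to p0
p0 | 1[1]0#0_   read 1 → write #, move →, go to p1
p1 | 1#[0]#0_   read 0 → write #, move →, go to p3
p3 | 1##[#]0_   read # → write 1, move →, go to p1
p1 | 1##1[0]_   read 0 → write #, move →, go to p3
p3 | 1##1#[_]   read _ → write #, move ←, go to p3
p3 | 1##1[#]#   read # → write 1, move →, go to p1
p1 | 1##11[#]   read # → write 1, move ←, go to p2
p2 | 1##1[1]1   read 1 → write 0, move ←, go to p2
p2 | 1##[1]01   read 1 → write 0, move ←, go to p2
p2 | 1#[#]001   read # → write 1, move →, go to p0
p0 | 1#1[0]01   read 0 → write #, move ←, go to p1
p1 | 1#[1]#01
The non-blank tape span at halt is 1#1#01.

1#1#01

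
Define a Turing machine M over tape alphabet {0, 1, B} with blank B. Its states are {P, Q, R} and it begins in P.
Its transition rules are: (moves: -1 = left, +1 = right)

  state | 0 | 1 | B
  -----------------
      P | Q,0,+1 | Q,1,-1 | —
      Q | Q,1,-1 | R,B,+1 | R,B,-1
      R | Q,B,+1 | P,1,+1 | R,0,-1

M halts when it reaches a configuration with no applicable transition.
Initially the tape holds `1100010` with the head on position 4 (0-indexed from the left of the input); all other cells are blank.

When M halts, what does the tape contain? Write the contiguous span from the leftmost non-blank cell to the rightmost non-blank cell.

11B1B10

state=P head=4 tape=1100[0]10B   (P,0)→(Q,0,+1)
state=Q head=5 tape=11000[1]0B   (Q,1)→(R,B,+1)
state=R head=6 tape=11000B[0]B   (R,0)→(Q,B,+1)
state=Q head=7 tape=11000BB[B]   (Q,B)→(R,B,-1)
state=R head=6 tape=11000B[B]B   (R,B)→(R,0,-1)
state=R head=5 tape=11000[B]0B   (R,B)→(R,0,-1)
state=R head=4 tape=1100[0]00B   (R,0)→(Q,B,+1)
state=Q head=5 tape=1100B[0]0B   (Q,0)→(Q,1,-1)
state=Q head=4 tape=1100[B]10B   (Q,B)→(R,B,-1)
state=R head=3 tape=110[0]B10B   (R,0)→(Q,B,+1)
state=Q head=4 tape=110B[B]10B   (Q,B)→(R,B,-1)
state=R head=3 tape=110[B]B10B   (R,B)→(R,0,-1)
state=R head=2 tape=11[0]0B10B   (R,0)→(Q,B,+1)
state=Q head=3 tape=11B[0]B10B   (Q,0)→(Q,1,-1)
state=Q head=2 tape=11[B]1B10B   (Q,B)→(R,B,-1)
state=R head=1 tape=1[1]B1B10B   (R,1)→(P,1,+1)
state=P head=2 tape=11[B]1B10B
The non-blank tape span at halt is 11B1B10.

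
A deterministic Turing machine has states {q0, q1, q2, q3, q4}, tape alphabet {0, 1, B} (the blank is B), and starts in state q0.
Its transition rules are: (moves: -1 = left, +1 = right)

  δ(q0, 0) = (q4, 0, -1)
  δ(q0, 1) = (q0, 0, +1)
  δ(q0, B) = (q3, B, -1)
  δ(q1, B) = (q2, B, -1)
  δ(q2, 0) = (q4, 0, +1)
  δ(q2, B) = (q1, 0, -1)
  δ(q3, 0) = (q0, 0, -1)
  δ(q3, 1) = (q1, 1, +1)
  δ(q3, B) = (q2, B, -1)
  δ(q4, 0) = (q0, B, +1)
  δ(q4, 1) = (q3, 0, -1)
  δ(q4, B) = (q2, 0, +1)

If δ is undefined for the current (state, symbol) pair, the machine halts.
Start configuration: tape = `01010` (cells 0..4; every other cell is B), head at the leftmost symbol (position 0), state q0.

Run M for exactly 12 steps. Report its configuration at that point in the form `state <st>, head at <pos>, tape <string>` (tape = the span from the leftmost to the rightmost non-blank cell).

q0 | BB[0]1010   read 0 → write 0, move -1, go to q4
q4 | B[B]01010   read B → write 0, move +1, go to q2
q2 | B0[0]1010   read 0 → write 0, move +1, go to q4
q4 | B00[1]010   read 1 → write 0, move -1, go to q3
q3 | B0[0]0010   read 0 → write 0, move -1, go to q0
q0 | B[0]00010   read 0 → write 0, move -1, go to q4
q4 | [B]000010   read B → write 0, move +1, go to q2
q2 | 0[0]00010   read 0 → write 0, move +1, go to q4
q4 | 00[0]0010   read 0 → write B, move +1, go to q0
q0 | 00B[0]010   read 0 → write 0, move -1, go to q4
q4 | 00[B]0010   read B → write 0, move +1, go to q2
q2 | 000[0]010   read 0 → write 0, move +1, go to q4
q4 | 0000[0]10
After 12 steps: state q4, head at 2, tape 0000010.

state q4, head at 2, tape 0000010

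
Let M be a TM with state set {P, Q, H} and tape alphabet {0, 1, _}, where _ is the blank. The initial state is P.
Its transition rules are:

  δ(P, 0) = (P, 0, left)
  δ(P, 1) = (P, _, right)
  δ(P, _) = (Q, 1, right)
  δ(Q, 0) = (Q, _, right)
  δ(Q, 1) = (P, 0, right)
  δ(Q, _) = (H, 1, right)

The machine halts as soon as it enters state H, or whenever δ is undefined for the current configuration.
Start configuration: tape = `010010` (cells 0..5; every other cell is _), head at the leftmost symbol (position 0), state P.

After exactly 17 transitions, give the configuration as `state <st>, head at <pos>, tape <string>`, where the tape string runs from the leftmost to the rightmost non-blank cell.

state H, head at 7, tape 11__1__1

P | _[0]10010__   read 0 → write 0, move left, go to P
P | [_]010010__   read _ → write 1, move right, go to Q
Q | 1[0]10010__   read 0 → write _, move right, go to Q
Q | 1_[1]0010__   read 1 → write 0, move right, go to P
P | 1_0[0]010__   read 0 → write 0, move left, go to P
P | 1_[0]0010__   read 0 → write 0, move left, go to P
P | 1[_]00010__   read _ → write 1, move right, go to Q
Q | 11[0]0010__   read 0 → write _, move right, go to Q
Q | 11_[0]010__   read 0 → write _, move right, go to Q
Q | 11__[0]10__   read 0 → write _, move right, go to Q
Q | 11___[1]0__   read 1 → write 0, move right, go to P
P | 11___0[0]__   read 0 → write 0, move left, go to P
P | 11___[0]0__   read 0 → write 0, move left, go to P
P | 11__[_]00__   read _ → write 1, move right, go to Q
Q | 11__1[0]0__   read 0 → write _, move right, go to Q
Q | 11__1_[0]__   read 0 → write _, move right, go to Q
Q | 11__1__[_]_   read _ → write 1, move right, go to H
H | 11__1__1[_]
After 17 steps: state H, head at 7, tape 11__1__1.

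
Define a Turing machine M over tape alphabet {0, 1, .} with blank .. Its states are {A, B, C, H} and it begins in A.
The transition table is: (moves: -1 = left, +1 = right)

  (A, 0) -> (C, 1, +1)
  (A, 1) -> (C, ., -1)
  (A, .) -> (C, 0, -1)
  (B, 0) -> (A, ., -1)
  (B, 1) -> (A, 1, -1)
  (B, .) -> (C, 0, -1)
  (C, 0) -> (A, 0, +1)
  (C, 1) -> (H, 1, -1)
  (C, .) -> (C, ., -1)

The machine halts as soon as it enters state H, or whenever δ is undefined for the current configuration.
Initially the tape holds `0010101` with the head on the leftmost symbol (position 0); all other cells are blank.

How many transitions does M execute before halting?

A | [0]010101.   read 0 → write 1, move +1, go to C
C | 1[0]10101.   read 0 → write 0, move +1, go to A
A | 10[1]0101.   read 1 → write ., move -1, go to C
C | 1[0].0101.   read 0 → write 0, move +1, go to A
A | 10[.]0101.   read . → write 0, move -1, go to C
C | 1[0]00101.   read 0 → write 0, move +1, go to A
A | 10[0]0101.   read 0 → write 1, move +1, go to C
C | 101[0]101.   read 0 → write 0, move +1, go to A
A | 1010[1]01.   read 1 → write ., move -1, go to C
C | 101[0].01.   read 0 → write 0, move +1, go to A
A | 1010[.]01.   read . → write 0, move -1, go to C
C | 101[0]001.   read 0 → write 0, move +1, go to A
A | 1010[0]01.   read 0 → write 1, move +1, go to C
C | 10101[0]1.   read 0 → write 0, move +1, go to A
A | 101010[1].   read 1 → write ., move -1, go to C
C | 10101[0]..   read 0 → write 0, move +1, go to A
A | 101010[.].   read . → write 0, move -1, go to C
C | 10101[0]0.   read 0 → write 0, move +1, go to A
A | 101010[0].   read 0 → write 1, move +1, go to C
C | 1010101[.]   read . → write ., move -1, go to C
C | 101010[1].   read 1 → write 1, move -1, go to H
H | 10101[0]1.
M halts after 21 transitions.

21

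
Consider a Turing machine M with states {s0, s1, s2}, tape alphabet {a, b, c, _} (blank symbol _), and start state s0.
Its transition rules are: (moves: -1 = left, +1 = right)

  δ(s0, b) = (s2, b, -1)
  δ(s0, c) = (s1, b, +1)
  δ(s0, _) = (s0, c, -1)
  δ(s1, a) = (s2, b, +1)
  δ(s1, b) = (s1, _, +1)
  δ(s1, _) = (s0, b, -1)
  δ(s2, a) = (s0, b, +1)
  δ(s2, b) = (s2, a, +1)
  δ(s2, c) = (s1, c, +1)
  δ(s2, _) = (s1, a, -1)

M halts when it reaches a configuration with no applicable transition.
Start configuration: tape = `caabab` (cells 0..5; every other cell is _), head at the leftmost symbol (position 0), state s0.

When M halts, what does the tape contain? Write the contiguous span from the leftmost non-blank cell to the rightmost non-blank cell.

bbaaaaaabcb

s0 | [c]aabab_____   read c → write b, move +1, go to s1
s1 | b[a]abab_____   read a → write b, move +1, go to s2
s2 | bb[a]bab_____   read a → write b, move +1, go to s0
s0 | bbb[b]ab_____   read b → write b, move -1, go to s2
s2 | bb[b]bab_____   read b → write a, move +1, go to s2
s2 | bba[b]ab_____   read b → write a, move +1, go to s2
s2 | bbaa[a]b_____   read a → write b, move +1, go to s0
s0 | bbaab[b]_____   read b → write b, move -1, go to s2
s2 | bbaa[b]b_____   read b → write a, move +1, go to s2
s2 | bbaaa[b]_____   read b → write a, move +1, go to s2
s2 | bbaaaa[_]____   read _ → write a, move -1, go to s1
s1 | bbaaa[a]a____   read a → write b, move +1, go to s2
s2 | bbaaab[a]____   read a → write b, move +1, go to s0
s0 | bbaaabb[_]___   read _ → write c, move -1, go to s0
s0 | bbaaab[b]c___   read b → write b, move -1, go to s2
s2 | bbaaa[b]bc___   read b → write a, move +1, go to s2
s2 | bbaaaa[b]c___   read b → write a, move +1, go to s2
s2 | bbaaaaa[c]___   read c → write c, move +1, go to s1
s1 | bbaaaaac[_]__   read _ → write b, move -1, go to s0
s0 | bbaaaaa[c]b__   read c → write b, move +1, go to s1
s1 | bbaaaaab[b]__   read b → write _, move +1, go to s1
s1 | bbaaaaab_[_]_   read _ → write b, move -1, go to s0
s0 | bbaaaaab[_]b_   read _ → write c, move -1, go to s0
s0 | bbaaaaa[b]cb_   read b → write b, move -1, go to s2
s2 | bbaaaa[a]bcb_   read a → write b, move +1, go to s0
s0 | bbaaaab[b]cb_   read b → write b, move -1, go to s2
s2 | bbaaaa[b]bcb_   read b → write a, move +1, go to s2
s2 | bbaaaaa[b]cb_   read b → write a, move +1, go to s2
s2 | bbaaaaaa[c]b_   read c → write c, move +1, go to s1
s1 | bbaaaaaac[b]_   read b → write _, move +1, go to s1
s1 | bbaaaaaac_[_]   read _ → write b, move -1, go to s0
s0 | bbaaaaaac[_]b   read _ → write c, move -1, go to s0
s0 | bbaaaaaa[c]cb   read c → write b, move +1, go to s1
s1 | bbaaaaaab[c]b
The non-blank tape span at halt is bbaaaaaabcb.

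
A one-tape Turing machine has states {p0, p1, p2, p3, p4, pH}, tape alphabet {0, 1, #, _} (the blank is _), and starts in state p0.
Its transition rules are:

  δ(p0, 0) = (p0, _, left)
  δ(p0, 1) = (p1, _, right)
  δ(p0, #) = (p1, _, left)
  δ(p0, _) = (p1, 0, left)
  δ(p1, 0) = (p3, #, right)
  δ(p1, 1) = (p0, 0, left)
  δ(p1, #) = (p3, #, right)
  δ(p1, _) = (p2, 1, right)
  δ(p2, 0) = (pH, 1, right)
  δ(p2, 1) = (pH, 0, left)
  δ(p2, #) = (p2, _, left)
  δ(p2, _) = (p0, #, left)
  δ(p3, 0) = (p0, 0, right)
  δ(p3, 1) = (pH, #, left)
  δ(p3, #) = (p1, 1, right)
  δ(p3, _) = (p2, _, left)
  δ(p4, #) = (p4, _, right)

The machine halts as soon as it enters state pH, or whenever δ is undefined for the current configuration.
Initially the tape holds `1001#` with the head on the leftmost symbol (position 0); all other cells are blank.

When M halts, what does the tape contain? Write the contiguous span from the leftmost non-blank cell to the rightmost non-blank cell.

p0 | __[1]001#_   read 1 → write _, move right, go to p1
p1 | ___[0]01#_   read 0 → write #, move right, go to p3
p3 | ___#[0]1#_   read 0 → write 0, move right, go to p0
p0 | ___#0[1]#_   read 1 → write _, move right, go to p1
p1 | ___#0_[#]_   read # → write #, move right, go to p3
p3 | ___#0_#[_]   read _ → write _, move left, go to p2
p2 | ___#0_[#]_   read # → write _, move left, go to p2
p2 | ___#0[_]__   read _ → write #, move left, go to p0
p0 | ___#[0]#__   read 0 → write _, move left, go to p0
p0 | ___[#]_#__   read # → write _, move left, go to p1
p1 | __[_]__#__   read _ → write 1, move right, go to p2
p2 | __1[_]_#__   read _ → write #, move left, go to p0
p0 | __[1]#_#__   read 1 → write _, move right, go to p1
p1 | ___[#]_#__   read # → write #, move right, go to p3
p3 | ___#[_]#__   read _ → write _, move left, go to p2
p2 | ___[#]_#__   read # → write _, move left, go to p2
p2 | __[_]__#__   read _ → write #, move left, go to p0
p0 | _[_]#__#__   read _ → write 0, move left, go to p1
p1 | [_]0#__#__   read _ → write 1, move right, go to p2
p2 | 1[0]#__#__   read 0 → write 1, move right, go to pH
pH | 11[#]__#__
The non-blank tape span at halt is 11#__#.

11#__#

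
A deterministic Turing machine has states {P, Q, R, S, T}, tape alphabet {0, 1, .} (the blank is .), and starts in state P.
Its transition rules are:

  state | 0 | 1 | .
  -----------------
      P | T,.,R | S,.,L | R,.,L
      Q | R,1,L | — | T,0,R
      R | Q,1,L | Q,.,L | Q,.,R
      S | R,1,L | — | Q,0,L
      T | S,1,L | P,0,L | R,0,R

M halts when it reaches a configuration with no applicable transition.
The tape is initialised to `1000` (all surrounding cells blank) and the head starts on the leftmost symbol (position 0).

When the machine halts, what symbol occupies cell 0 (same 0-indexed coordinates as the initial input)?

state=P head=0 tape=...[1]000   (P,1)→(S,.,L)
state=S head=-1 tape=..[.].000   (S,.)→(Q,0,L)
state=Q head=-2 tape=.[.]0.000   (Q,.)→(T,0,R)
state=T head=-1 tape=.0[0].000   (T,0)→(S,1,L)
state=S head=-2 tape=.[0]1.000   (S,0)→(R,1,L)
state=R head=-3 tape=[.]11.000   (R,.)→(Q,.,R)
state=Q head=-2 tape=.[1]1.000
Cell 0 holds . when M halts.

.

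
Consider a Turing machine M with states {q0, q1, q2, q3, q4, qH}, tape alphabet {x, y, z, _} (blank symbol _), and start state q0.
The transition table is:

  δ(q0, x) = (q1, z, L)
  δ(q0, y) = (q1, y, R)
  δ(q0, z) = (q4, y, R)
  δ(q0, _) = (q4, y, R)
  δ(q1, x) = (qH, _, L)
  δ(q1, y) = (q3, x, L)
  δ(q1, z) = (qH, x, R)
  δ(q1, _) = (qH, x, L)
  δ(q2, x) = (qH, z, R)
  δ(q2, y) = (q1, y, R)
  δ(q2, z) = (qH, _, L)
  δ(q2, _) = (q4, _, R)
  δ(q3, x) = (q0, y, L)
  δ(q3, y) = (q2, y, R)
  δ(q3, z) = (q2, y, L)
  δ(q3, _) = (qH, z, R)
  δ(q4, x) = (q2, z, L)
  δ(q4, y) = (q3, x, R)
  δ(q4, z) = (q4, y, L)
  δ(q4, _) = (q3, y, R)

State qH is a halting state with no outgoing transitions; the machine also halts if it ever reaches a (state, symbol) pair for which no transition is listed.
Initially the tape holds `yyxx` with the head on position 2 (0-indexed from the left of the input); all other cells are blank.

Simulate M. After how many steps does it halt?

4

state=q0 head=2 tape=yy[x]x   (q0,x)→(q1,z,L)
state=q1 head=1 tape=y[y]zx   (q1,y)→(q3,x,L)
state=q3 head=0 tape=[y]xzx   (q3,y)→(q2,y,R)
state=q2 head=1 tape=y[x]zx   (q2,x)→(qH,z,R)
state=qH head=2 tape=yz[z]x
M halts after 4 transitions.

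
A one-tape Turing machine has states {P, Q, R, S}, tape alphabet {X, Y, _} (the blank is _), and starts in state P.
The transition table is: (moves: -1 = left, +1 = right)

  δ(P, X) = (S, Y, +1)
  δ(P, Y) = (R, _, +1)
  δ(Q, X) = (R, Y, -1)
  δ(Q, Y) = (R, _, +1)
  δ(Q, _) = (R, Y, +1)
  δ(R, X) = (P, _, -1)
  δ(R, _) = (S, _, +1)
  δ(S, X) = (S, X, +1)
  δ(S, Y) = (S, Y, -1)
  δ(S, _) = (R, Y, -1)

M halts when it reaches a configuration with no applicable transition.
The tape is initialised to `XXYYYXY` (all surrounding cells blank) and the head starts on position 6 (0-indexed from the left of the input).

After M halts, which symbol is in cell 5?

Y

state=P head=6 tape=XXYYYX[Y]__   (P,Y)→(R,_,+1)
state=R head=7 tape=XXYYYX_[_]_   (R,_)→(S,_,+1)
state=S head=8 tape=XXYYYX__[_]   (S,_)→(R,Y,-1)
state=R head=7 tape=XXYYYX_[_]Y   (R,_)→(S,_,+1)
state=S head=8 tape=XXYYYX__[Y]   (S,Y)→(S,Y,-1)
state=S head=7 tape=XXYYYX_[_]Y   (S,_)→(R,Y,-1)
state=R head=6 tape=XXYYYX[_]YY   (R,_)→(S,_,+1)
state=S head=7 tape=XXYYYX_[Y]Y   (S,Y)→(S,Y,-1)
state=S head=6 tape=XXYYYX[_]YY   (S,_)→(R,Y,-1)
state=R head=5 tape=XXYYY[X]YYY   (R,X)→(P,_,-1)
state=P head=4 tape=XXYY[Y]_YYY   (P,Y)→(R,_,+1)
state=R head=5 tape=XXYY_[_]YYY   (R,_)→(S,_,+1)
state=S head=6 tape=XXYY__[Y]YY   (S,Y)→(S,Y,-1)
state=S head=5 tape=XXYY_[_]YYY   (S,_)→(R,Y,-1)
state=R head=4 tape=XXYY[_]YYYY   (R,_)→(S,_,+1)
state=S head=5 tape=XXYY_[Y]YYY   (S,Y)→(S,Y,-1)
state=S head=4 tape=XXYY[_]YYYY   (S,_)→(R,Y,-1)
state=R head=3 tape=XXY[Y]YYYYY
Cell 5 holds Y when M halts.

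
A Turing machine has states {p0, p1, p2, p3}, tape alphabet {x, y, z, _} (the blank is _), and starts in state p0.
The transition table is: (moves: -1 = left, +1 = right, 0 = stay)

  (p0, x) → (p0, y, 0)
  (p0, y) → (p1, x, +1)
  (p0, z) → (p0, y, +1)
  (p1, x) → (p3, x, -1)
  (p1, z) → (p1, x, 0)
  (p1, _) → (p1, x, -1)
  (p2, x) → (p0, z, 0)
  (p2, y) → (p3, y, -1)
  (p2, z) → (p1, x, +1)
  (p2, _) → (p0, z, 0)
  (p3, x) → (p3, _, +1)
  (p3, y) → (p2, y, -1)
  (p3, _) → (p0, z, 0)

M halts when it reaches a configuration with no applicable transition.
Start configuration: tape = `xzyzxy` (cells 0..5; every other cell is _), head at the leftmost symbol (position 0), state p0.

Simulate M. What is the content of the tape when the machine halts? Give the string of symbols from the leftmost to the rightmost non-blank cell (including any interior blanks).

p0 | [x]zyzxy___   read x → write y, move 0, go to p0
p0 | [y]zyzxy___   read y → write x, move +1, go to p1
p1 | x[z]yzxy___   read z → write x, move 0, go to p1
p1 | x[x]yzxy___   read x → write x, move -1, go to p3
p3 | [x]xyzxy___   read x → write _, move +1, go to p3
p3 | _[x]yzxy___   read x → write _, move +1, go to p3
p3 | __[y]zxy___   read y → write y, move -1, go to p2
p2 | _[_]yzxy___   read _ → write z, move 0, go to p0
p0 | _[z]yzxy___   read z → write y, move +1, go to p0
p0 | _y[y]zxy___   read y → write x, move +1, go to p1
p1 | _yx[z]xy___   read z → write x, move 0, go to p1
p1 | _yx[x]xy___   read x → write x, move -1, go to p3
p3 | _y[x]xxy___   read x → write _, move +1, go to p3
p3 | _y_[x]xy___   read x → write _, move +1, go to p3
p3 | _y__[x]y___   read x → write _, move +1, go to p3
p3 | _y___[y]___   read y → write y, move -1, go to p2
p2 | _y__[_]y___   read _ → write z, move 0, go to p0
p0 | _y__[z]y___   read z → write y, move +1, go to p0
p0 | _y__y[y]___   read y → write x, move +1, go to p1
p1 | _y__yx[_]__   read _ → write x, move -1, go to p1
p1 | _y__y[x]x__   read x → write x, move -1, go to p3
p3 | _y__[y]xx__   read y → write y, move -1, go to p2
p2 | _y_[_]yxx__   read _ → write z, move 0, go to p0
p0 | _y_[z]yxx__   read z → write y, move +1, go to p0
p0 | _y_y[y]xx__   read y → write x, move +1, go to p1
p1 | _y_yx[x]x__   read x → write x, move -1, go to p3
p3 | _y_y[x]xx__   read x → write _, move +1, go to p3
p3 | _y_y_[x]x__   read x → write _, move +1, go to p3
p3 | _y_y__[x]__   read x → write _, move +1, go to p3
p3 | _y_y___[_]_   read _ → write z, move 0, go to p0
p0 | _y_y___[z]_   read z → write y, move +1, go to p0
p0 | _y_y___y[_]
The non-blank tape span at halt is y_y___y.

y_y___y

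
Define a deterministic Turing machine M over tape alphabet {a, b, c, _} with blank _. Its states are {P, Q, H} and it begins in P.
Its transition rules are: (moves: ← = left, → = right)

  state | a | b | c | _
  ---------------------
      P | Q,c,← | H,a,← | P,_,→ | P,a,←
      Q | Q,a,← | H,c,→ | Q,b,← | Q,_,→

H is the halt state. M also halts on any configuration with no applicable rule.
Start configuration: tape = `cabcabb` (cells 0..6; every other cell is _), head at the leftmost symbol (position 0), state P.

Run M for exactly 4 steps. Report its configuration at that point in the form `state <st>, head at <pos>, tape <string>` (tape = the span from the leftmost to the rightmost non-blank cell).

state Q, head at 0, tape bbcabb

state=P head=0 tape=[c]abcabb   (P,c)→(P,_,→)
state=P head=1 tape=_[a]bcabb   (P,a)→(Q,c,←)
state=Q head=0 tape=[_]cbcabb   (Q,_)→(Q,_,→)
state=Q head=1 tape=_[c]bcabb   (Q,c)→(Q,b,←)
state=Q head=0 tape=[_]bbcabb
After 4 steps: state Q, head at 0, tape bbcabb.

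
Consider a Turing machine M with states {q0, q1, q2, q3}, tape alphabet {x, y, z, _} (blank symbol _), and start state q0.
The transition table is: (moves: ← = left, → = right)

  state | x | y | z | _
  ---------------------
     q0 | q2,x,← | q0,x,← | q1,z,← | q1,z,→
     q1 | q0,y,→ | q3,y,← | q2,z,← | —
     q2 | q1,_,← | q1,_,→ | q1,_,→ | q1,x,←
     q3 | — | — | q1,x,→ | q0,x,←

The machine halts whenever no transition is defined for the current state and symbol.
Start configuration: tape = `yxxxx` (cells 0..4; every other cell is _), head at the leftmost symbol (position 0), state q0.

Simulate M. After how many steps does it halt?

q0 | _[y]xxxx__   read y → write x, move ←, go to q0
q0 | [_]xxxxx__   read _ → write z, move →, go to q1
q1 | z[x]xxxx__   read x → write y, move →, go to q0
q0 | zy[x]xxx__   read x → write x, move ←, go to q2
q2 | z[y]xxxx__   read y → write _, move →, go to q1
q1 | z_[x]xxx__   read x → write y, move →, go to q0
q0 | z_y[x]xx__   read x → write x, move ←, go to q2
q2 | z_[y]xxx__   read y → write _, move →, go to q1
q1 | z__[x]xx__   read x → write y, move →, go to q0
q0 | z__y[x]x__   read x → write x, move ←, go to q2
q2 | z__[y]xx__   read y → write _, move →, go to q1
q1 | z___[x]x__   read x → write y, move →, go to q0
q0 | z___y[x]__   read x → write x, move ←, go to q2
q2 | z___[y]x__   read y → write _, move →, go to q1
q1 | z____[x]__   read x → write y, move →, go to q0
q0 | z____y[_]_   read _ → write z, move →, go to q1
q1 | z____yz[_]
M halts after 16 transitions.

16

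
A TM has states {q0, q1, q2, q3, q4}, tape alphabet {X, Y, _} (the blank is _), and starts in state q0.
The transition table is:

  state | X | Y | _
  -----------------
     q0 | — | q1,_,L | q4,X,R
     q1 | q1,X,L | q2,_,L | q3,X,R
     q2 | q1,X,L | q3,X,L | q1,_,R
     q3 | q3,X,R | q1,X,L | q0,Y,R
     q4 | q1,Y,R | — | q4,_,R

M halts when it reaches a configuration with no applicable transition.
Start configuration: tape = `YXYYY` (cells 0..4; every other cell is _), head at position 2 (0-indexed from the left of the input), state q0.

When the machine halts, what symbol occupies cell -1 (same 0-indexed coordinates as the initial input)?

X

state=q0 head=2 tape=_YX[Y]YY   (q0,Y)→(q1,_,L)
state=q1 head=1 tape=_Y[X]_YY   (q1,X)→(q1,X,L)
state=q1 head=0 tape=_[Y]X_YY   (q1,Y)→(q2,_,L)
state=q2 head=-1 tape=[_]_X_YY   (q2,_)→(q1,_,R)
state=q1 head=0 tape=_[_]X_YY   (q1,_)→(q3,X,R)
state=q3 head=1 tape=_X[X]_YY   (q3,X)→(q3,X,R)
state=q3 head=2 tape=_XX[_]YY   (q3,_)→(q0,Y,R)
state=q0 head=3 tape=_XXY[Y]Y   (q0,Y)→(q1,_,L)
state=q1 head=2 tape=_XX[Y]_Y   (q1,Y)→(q2,_,L)
state=q2 head=1 tape=_X[X]__Y   (q2,X)→(q1,X,L)
state=q1 head=0 tape=_[X]X__Y   (q1,X)→(q1,X,L)
state=q1 head=-1 tape=[_]XX__Y   (q1,_)→(q3,X,R)
state=q3 head=0 tape=X[X]X__Y   (q3,X)→(q3,X,R)
state=q3 head=1 tape=XX[X]__Y   (q3,X)→(q3,X,R)
state=q3 head=2 tape=XXX[_]_Y   (q3,_)→(q0,Y,R)
state=q0 head=3 tape=XXXY[_]Y   (q0,_)→(q4,X,R)
state=q4 head=4 tape=XXXYX[Y]
Cell -1 holds X when M halts.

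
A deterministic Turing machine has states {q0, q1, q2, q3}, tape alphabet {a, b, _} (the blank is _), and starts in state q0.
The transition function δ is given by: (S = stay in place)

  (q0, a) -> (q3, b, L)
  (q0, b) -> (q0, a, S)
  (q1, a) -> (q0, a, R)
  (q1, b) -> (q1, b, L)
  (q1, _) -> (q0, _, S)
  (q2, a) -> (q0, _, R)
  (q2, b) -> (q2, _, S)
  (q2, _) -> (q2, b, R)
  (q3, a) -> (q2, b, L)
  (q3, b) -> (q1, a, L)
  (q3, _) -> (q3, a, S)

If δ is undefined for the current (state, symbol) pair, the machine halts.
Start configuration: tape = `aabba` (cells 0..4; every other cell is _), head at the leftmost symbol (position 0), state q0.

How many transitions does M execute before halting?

state=q0 head=0 tape=__[a]abba_   (q0,a)→(q3,b,L)
state=q3 head=-1 tape=_[_]babba_   (q3,_)→(q3,a,S)
state=q3 head=-1 tape=_[a]babba_   (q3,a)→(q2,b,L)
state=q2 head=-2 tape=[_]bbabba_   (q2,_)→(q2,b,R)
state=q2 head=-1 tape=b[b]babba_   (q2,b)→(q2,_,S)
state=q2 head=-1 tape=b[_]babba_   (q2,_)→(q2,b,R)
state=q2 head=0 tape=bb[b]abba_   (q2,b)→(q2,_,S)
state=q2 head=0 tape=bb[_]abba_   (q2,_)→(q2,b,R)
state=q2 head=1 tape=bbb[a]bba_   (q2,a)→(q0,_,R)
state=q0 head=2 tape=bbb_[b]ba_   (q0,b)→(q0,a,S)
state=q0 head=2 tape=bbb_[a]ba_   (q0,a)→(q3,b,L)
state=q3 head=1 tape=bbb[_]bba_   (q3,_)→(q3,a,S)
state=q3 head=1 tape=bbb[a]bba_   (q3,a)→(q2,b,L)
state=q2 head=0 tape=bb[b]bbba_   (q2,b)→(q2,_,S)
state=q2 head=0 tape=bb[_]bbba_   (q2,_)→(q2,b,R)
state=q2 head=1 tape=bbb[b]bba_   (q2,b)→(q2,_,S)
state=q2 head=1 tape=bbb[_]bba_   (q2,_)→(q2,b,R)
state=q2 head=2 tape=bbbb[b]ba_   (q2,b)→(q2,_,S)
state=q2 head=2 tape=bbbb[_]ba_   (q2,_)→(q2,b,R)
state=q2 head=3 tape=bbbbb[b]a_   (q2,b)→(q2,_,S)
state=q2 head=3 tape=bbbbb[_]a_   (q2,_)→(q2,b,R)
state=q2 head=4 tape=bbbbbb[a]_   (q2,a)→(q0,_,R)
state=q0 head=5 tape=bbbbbb_[_]
M halts after 22 transitions.

22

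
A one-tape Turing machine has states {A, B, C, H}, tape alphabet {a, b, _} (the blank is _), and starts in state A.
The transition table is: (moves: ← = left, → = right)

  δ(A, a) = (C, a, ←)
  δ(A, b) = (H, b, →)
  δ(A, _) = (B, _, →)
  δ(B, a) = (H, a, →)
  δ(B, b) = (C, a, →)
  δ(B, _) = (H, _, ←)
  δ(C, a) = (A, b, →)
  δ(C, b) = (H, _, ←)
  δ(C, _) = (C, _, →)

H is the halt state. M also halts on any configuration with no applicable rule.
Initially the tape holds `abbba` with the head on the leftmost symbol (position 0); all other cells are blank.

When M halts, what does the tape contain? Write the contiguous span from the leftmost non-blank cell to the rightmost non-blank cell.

state=A head=0 tape=_[a]bbba   (A,a)→(C,a,←)
state=C head=-1 tape=[_]abbba   (C,_)→(C,_,→)
state=C head=0 tape=_[a]bbba   (C,a)→(A,b,→)
state=A head=1 tape=_b[b]bba   (A,b)→(H,b,→)
state=H head=2 tape=_bb[b]ba
The non-blank tape span at halt is bbbba.

bbbba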